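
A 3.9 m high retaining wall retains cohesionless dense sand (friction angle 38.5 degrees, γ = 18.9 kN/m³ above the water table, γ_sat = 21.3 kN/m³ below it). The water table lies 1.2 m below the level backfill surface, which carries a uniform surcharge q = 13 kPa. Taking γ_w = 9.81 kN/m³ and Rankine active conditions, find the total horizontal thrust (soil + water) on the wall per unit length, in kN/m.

K_a = tan²(45° − φ/2) = 0.2327.
γ' = 21.3 − 9.81 = 11.49 kN/m³. h₂ = H − d_w = 2.7 m.
σ'_h: at surface K_a·q = 3.025; at WT K_a(q+γd_w) = 8.301; at base K_a(q+γd_w+γ'h₂) = 15.52 kPa.
P₁ = ½(3.025+8.301)×1.2 = 6.795; P₂ = ½(8.301+15.52)×2.7 = 32.16; P_w = ½γ_w h₂² = 35.76.
Total = 6.795+32.16+35.76 = 74.71 kN/m.

74.7 kN/m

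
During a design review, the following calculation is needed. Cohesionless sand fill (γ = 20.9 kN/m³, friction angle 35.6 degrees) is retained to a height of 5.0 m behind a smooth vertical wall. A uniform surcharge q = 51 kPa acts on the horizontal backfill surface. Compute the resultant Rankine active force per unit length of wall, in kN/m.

K_a = tan²(45° − φ/2) = 0.2641.
Soil triangle: ½ K_a γ H² = 0.5×0.2641×20.9×5.0² = 69.00 kN/m.
Surcharge rectangle: K_a q H = 0.2641×51×5.0 = 67.35 kN/m.
Total = 69.00 + 67.35 = 136.4 kN/m.

136 kN/m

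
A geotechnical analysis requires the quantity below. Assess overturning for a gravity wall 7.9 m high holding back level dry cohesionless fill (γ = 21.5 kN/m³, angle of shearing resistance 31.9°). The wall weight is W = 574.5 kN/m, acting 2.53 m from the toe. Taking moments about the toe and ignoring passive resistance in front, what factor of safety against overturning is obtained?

K_a = tan²(45° − 31.9°/2) = 0.3085.
P_a = ½K_aγH² = 0.5×0.3085×21.5×7.9² = 207.0 kN/m, acting at H/3 = 2.633 m above the base.
Overturning moment M_o = P_a × H/3 = 207.0 × 2.633 = 545.1.
Resisting moment M_r = W × 2.53 = 574.5 × 2.53 = 1453.
FS_overturning = M_r/M_o = 1453/545.1 = 2.667.

2.67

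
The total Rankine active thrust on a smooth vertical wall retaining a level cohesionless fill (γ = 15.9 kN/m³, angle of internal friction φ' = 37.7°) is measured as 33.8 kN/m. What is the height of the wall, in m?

4.20 m

K_a = 0.2411. P_a = ½ K_a γ H² ⇒ H = √(2P_a/(K_a γ)).
H = √(2×33.8/(0.2411×15.9)) = 4.200 m.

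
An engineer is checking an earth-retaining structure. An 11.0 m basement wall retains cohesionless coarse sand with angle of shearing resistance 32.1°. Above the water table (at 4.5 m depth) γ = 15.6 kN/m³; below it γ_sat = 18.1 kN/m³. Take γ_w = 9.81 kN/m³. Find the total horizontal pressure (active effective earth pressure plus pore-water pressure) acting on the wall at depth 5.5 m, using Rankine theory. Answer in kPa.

33.8 kPa

K_a = (1 − sin φ)/(1 + sin φ) = 0.3060.
γ' = 18.1 − 9.81 = 8.290 kN/m³.
Effective vertical stress at 5.5 m: σ'_v = 15.6×4.5 + 8.290×1.00 = 78.49 kPa.
σ'_h = K_a σ'_v = 0.3060 × 78.49 = 24.02 kPa; u = γ_w × 1.00 = 9.810 kPa.
Total σ_h = 24.02 + 9.810 = 33.83 kPa.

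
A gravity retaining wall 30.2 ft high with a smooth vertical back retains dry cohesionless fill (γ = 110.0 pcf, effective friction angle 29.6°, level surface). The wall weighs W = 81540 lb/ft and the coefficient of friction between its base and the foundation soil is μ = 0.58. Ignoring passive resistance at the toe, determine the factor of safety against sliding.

K_a = tan²(45° − 29.6°/2) = 0.3387.
P_a = ½K_aγH² = 0.5×0.3387×110.0×30.2² = 16990 lb/ft, acting at H/3 = 10.07 ft above the base.
FS_sliding = μW / P_a = 0.58×81540 / 16990 = 2.783.

2.78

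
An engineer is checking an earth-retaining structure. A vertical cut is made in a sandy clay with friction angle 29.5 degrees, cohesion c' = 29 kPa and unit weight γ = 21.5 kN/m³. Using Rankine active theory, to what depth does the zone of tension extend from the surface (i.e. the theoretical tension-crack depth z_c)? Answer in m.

4.63 m

K_a = tan²(45° − 29.5°/2) = 0.3401; √K_a = 0.5832.
The active pressure is zero where K_a γ z = 2c√K_a, so z_c = 2c/(γ√K_a) = 2×29/(21.5×0.5832) = 4.626 m.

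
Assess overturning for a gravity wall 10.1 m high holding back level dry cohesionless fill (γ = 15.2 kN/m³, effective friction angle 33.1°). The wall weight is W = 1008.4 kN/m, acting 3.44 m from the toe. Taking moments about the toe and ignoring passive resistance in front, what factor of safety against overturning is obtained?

K_a = tan²(45° − 33.1°/2) = 0.2936.
P_a = ½K_aγH² = 0.5×0.2936×15.2×10.1² = 227.6 kN/m, acting at H/3 = 3.367 m above the base.
Overturning moment M_o = P_a × H/3 = 227.6 × 3.367 = 766.3.
Resisting moment M_r = W × 3.44 = 1008.4 × 3.44 = 3469.
FS_overturning = M_r/M_o = 3469/766.3 = 4.527.

4.53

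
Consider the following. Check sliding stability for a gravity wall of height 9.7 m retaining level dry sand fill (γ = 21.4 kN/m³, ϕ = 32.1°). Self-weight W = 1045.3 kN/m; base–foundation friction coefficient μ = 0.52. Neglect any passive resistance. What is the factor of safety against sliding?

K_a = tan²(45° − 32.1°/2) = 0.3060.
P_a = ½K_aγH² = 0.5×0.3060×21.4×9.7² = 308.1 kN/m, acting at H/3 = 3.233 m above the base.
FS_sliding = μW / P_a = 0.52×1045.3 / 308.1 = 1.764.

1.76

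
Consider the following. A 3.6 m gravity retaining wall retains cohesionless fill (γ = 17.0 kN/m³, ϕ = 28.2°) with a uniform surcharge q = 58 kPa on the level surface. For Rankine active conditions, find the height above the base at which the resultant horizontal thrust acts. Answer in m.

1.59 m

K_a = 0.3582.
Triangular part P₁ = ½K_aγH² = 39.46 at H/3 = 1.200 m; rectangular part P₂ = K_a q H = 74.79 at H/2 = 1.800 m.
ȳ = (P₁·1.200 + P₂·1.800)/(P₁+P₂) = 1.593 m.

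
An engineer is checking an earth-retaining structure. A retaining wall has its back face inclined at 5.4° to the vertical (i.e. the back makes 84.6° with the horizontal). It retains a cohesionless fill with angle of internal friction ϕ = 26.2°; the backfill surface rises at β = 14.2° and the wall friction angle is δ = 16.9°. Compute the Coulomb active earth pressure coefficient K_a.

K_a = sin²(α+φ) / [sin²α · sin(α−δ) · (1 + √{sin(φ+δ)sin(φ−β) / (sin(α−δ)sin(α+β))})²].
With α = 84.6°, φ = 26.2°, δ = 16.9°, β = 14.2°: K_a = 0.4903.

0.490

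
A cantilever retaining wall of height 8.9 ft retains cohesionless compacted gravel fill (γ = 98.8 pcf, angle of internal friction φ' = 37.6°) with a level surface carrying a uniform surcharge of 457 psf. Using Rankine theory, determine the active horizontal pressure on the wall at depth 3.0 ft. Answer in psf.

K_a = (1 − sin φ)/(1 + sin φ) = 0.2421.
σ_v = γz + q = 98.8 × 3.0 + 457 = 753.4 psf.
σ_h = K_a σ_v = 0.2421 × 753.4 = 182.4 psf.

182 psf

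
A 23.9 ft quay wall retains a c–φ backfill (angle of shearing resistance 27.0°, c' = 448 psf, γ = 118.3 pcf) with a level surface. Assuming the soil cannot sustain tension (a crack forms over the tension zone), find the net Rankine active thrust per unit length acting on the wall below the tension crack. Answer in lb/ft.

K_a = 0.3755; √K_a = 0.6128.
Tension-crack depth z_c = 2c/(γ√K_a) = 2×448/(118.3×0.6128) = 12.36 ft.
σ_a at base = K_a γ H − 2c√K_a = 0.3755×118.3×23.9 − 2×448×0.6128 = 512.7 psf.
P_a = ½ × 512.7 × (H − z_c) = 0.5×512.7×11.54 = 2958 lb/ft.

2960 lb/ft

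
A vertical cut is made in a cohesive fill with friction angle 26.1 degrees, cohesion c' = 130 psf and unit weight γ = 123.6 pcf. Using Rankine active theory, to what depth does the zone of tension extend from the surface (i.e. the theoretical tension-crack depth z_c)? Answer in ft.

3.37 ft

K_a = tan²(45° − 26.1°/2) = 0.3889; √K_a = 0.6237.
The active pressure is zero where K_a γ z = 2c√K_a, so z_c = 2c/(γ√K_a) = 2×130/(123.6×0.6237) = 3.373 ft.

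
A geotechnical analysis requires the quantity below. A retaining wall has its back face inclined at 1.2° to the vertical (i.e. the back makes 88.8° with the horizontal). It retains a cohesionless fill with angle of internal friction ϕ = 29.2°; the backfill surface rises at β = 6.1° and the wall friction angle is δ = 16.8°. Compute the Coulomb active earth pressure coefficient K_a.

0.343

K_a = sin²(α+φ) / [sin²α · sin(α−δ) · (1 + √{sin(φ+δ)sin(φ−β) / (sin(α−δ)sin(α+β))})²].
With α = 88.8°, φ = 29.2°, δ = 16.8°, β = 6.1°: K_a = 0.3432.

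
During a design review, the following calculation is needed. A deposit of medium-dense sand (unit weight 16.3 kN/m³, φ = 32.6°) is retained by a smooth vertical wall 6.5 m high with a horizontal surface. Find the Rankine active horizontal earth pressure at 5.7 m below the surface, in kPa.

K_a = (1 − sin φ)/(1 + sin φ) = 0.2997.
σ_h = K_a γ z = 0.2997 × 16.3 × 5.7 = 27.85 kPa.

27.8 kPa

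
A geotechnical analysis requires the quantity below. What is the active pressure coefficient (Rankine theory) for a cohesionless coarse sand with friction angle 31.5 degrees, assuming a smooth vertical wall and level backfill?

K_a = (1 − sin φ)/(1 + sin φ) = (1 − sin 31.5°)/(1 + sin 31.5°) = 0.3136.

0.314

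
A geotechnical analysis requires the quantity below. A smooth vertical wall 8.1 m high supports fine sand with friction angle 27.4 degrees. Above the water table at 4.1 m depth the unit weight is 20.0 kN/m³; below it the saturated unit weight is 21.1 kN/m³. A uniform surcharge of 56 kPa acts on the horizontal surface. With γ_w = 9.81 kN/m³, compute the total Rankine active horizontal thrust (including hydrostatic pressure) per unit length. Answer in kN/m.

463 kN/m

K_a = tan²(45° − φ/2) = 0.3697.
γ' = 21.1 − 9.81 = 11.29 kN/m³. h₂ = H − d_w = 4.0 m.
σ'_h: at surface K_a·q = 20.70; at WT K_a(q+γd_w) = 51.02; at base K_a(q+γd_w+γ'h₂) = 67.71 kPa.
P₁ = ½(20.70+51.02)×4.1 = 147.0; P₂ = ½(51.02+67.71)×4.0 = 237.5; P_w = ½γ_w h₂² = 78.48.
Total = 147.0+237.5+78.48 = 463.0 kN/m.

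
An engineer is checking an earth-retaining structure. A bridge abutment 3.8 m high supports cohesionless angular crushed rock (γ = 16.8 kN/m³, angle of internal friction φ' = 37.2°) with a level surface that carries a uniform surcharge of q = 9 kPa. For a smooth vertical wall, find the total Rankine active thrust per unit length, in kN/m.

K_a = tan²(45° − φ/2) = 0.2464.
Soil triangle: ½ K_a γ H² = 0.5×0.2464×16.8×3.8² = 29.89 kN/m.
Surcharge rectangle: K_a q H = 0.2464×9×3.8 = 8.427 kN/m.
Total = 29.89 + 8.427 = 38.32 kN/m.

38.3 kN/m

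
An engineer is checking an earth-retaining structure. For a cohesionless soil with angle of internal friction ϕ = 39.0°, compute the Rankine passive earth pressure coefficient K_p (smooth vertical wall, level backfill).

4.40

K_p = (1 + sin φ)/(1 − sin φ) = tan²(45° + 39.0°/2) = 4.395.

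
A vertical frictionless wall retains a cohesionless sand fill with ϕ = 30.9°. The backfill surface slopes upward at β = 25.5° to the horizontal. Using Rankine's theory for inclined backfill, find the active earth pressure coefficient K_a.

K_a = cos β · (cos β − √(cos²β − cos²φ)) / (cos β + √(cos²β − cos²φ)).
cos β = 0.9026, cos φ = 0.8581, √(cos²β − cos²φ) = 0.2800.
K_a = 0.9026 × (0.9026 − 0.2800)/(0.9026 + 0.2800) = 0.4752.

0.475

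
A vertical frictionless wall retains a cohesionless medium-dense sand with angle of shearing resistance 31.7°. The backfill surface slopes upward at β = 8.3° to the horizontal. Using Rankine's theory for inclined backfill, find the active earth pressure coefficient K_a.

K_a = cos β · (cos β − √(cos²β − cos²φ)) / (cos β + √(cos²β − cos²φ)).
cos β = 0.9895, cos φ = 0.8508, √(cos²β − cos²φ) = 0.5053.
K_a = 0.9895 × (0.9895 − 0.5053)/(0.9895 + 0.5053) = 0.3206.

0.321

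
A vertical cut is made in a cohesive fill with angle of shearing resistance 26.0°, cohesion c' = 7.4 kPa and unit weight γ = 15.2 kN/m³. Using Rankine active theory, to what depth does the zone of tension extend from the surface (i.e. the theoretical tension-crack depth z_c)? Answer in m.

K_a = tan²(45° − 26.0°/2) = 0.3905; √K_a = 0.6249.
The active pressure is zero where K_a γ z = 2c√K_a, so z_c = 2c/(γ√K_a) = 2×7.4/(15.2×0.6249) = 1.558 m.

1.56 m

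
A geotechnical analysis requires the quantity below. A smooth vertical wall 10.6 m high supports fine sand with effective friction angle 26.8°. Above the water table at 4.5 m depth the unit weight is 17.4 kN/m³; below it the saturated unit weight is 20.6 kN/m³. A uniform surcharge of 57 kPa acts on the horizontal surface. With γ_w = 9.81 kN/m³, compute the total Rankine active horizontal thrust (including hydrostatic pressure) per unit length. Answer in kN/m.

735 kN/m

K_a = tan²(45° − φ/2) = 0.3785.
γ' = 20.6 − 9.81 = 10.79 kN/m³. h₂ = H − d_w = 6.1 m.
σ'_h: at surface K_a·q = 21.57; at WT K_a(q+γd_w) = 51.21; at base K_a(q+γd_w+γ'h₂) = 76.12 kPa.
P₁ = ½(21.57+51.21)×4.5 = 163.8; P₂ = ½(51.21+76.12)×6.1 = 388.3; P_w = ½γ_w h₂² = 182.5.
Total = 163.8+388.3+182.5 = 734.6 kN/m.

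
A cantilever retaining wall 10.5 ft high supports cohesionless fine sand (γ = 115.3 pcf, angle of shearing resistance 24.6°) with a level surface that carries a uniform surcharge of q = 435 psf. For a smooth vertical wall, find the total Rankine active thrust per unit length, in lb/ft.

K_a = tan²(45° − φ/2) = 0.4121.
Soil triangle: ½ K_a γ H² = 0.5×0.4121×115.3×10.5² = 2620 lb/ft.
Surcharge rectangle: K_a q H = 0.4121×435×10.5 = 1882 lb/ft.
Total = 2620 + 1882 = 4502 lb/ft.

4500 lb/ft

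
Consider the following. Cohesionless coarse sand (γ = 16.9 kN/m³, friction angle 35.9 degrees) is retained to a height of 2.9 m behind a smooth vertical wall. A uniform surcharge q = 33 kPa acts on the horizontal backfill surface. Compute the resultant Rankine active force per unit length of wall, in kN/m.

43.5 kN/m

K_a = tan²(45° − φ/2) = 0.2607.
Soil triangle: ½ K_a γ H² = 0.5×0.2607×16.9×2.9² = 18.53 kN/m.
Surcharge rectangle: K_a q H = 0.2607×33×2.9 = 24.95 kN/m.
Total = 18.53 + 24.95 = 43.48 kN/m.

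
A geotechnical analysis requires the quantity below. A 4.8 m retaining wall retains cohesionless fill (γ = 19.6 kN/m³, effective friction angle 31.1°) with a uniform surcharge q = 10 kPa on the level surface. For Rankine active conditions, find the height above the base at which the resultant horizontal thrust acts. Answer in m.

1.74 m

K_a = 0.3188.
Triangular part P₁ = ½K_aγH² = 71.98 at H/3 = 1.600 m; rectangular part P₂ = K_a q H = 15.30 at H/2 = 2.400 m.
ȳ = (P₁·1.600 + P₂·2.400)/(P₁+P₂) = 1.740 m.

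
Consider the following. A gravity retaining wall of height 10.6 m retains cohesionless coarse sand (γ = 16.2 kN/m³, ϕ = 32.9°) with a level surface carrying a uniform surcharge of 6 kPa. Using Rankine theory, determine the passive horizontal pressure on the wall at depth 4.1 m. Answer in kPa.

245 kPa

K_p = (1 + sin φ)/(1 − sin φ) = 3.378.
σ_v = γz + q = 16.2 × 4.1 + 6 = 72.42 kPa.
σ_h = K_p σ_v = 3.378 × 72.42 = 244.6 kPa.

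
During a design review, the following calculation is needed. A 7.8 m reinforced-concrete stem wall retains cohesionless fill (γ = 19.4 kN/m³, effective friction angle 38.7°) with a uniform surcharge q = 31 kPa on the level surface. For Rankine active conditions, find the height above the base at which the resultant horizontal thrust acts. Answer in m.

2.98 m

K_a = 0.2306.
Triangular part P₁ = ½K_aγH² = 136.1 at H/3 = 2.600 m; rectangular part P₂ = K_a q H = 55.76 at H/2 = 3.900 m.
ȳ = (P₁·2.600 + P₂·3.900)/(P₁+P₂) = 2.978 m.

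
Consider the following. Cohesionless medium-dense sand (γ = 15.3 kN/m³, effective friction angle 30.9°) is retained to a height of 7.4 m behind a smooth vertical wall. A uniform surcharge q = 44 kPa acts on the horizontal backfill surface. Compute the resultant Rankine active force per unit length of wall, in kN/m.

K_a = tan²(45° − φ/2) = 0.3214.
Soil triangle: ½ K_a γ H² = 0.5×0.3214×15.3×7.4² = 134.6 kN/m.
Surcharge rectangle: K_a q H = 0.3214×44×7.4 = 104.6 kN/m.
Total = 134.6 + 104.6 = 239.3 kN/m.

239 kN/m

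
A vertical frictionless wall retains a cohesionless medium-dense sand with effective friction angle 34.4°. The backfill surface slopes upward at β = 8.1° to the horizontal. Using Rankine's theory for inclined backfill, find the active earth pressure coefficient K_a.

0.285

K_a = cos β · (cos β − √(cos²β − cos²φ)) / (cos β + √(cos²β − cos²φ)).
cos β = 0.9900, cos φ = 0.8251, √(cos²β − cos²φ) = 0.5471.
K_a = 0.9900 × (0.9900 − 0.5471)/(0.9900 + 0.5471) = 0.2853.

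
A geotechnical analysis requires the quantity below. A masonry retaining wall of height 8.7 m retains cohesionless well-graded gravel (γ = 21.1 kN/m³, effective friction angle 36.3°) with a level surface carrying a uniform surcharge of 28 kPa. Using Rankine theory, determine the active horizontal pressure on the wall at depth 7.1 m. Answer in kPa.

K_a = (1 − sin φ)/(1 + sin φ) = 0.2563.
σ_v = γz + q = 21.1 × 7.1 + 28 = 177.8 kPa.
σ_h = K_a σ_v = 0.2563 × 177.8 = 45.57 kPa.

45.6 kPa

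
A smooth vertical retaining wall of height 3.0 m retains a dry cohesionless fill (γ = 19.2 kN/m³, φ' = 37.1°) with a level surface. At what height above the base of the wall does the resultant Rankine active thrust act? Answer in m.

1.00 m

K_a = 0.2475.
The pressure distribution is triangular, so the resultant acts at H/3 above the base = 3.0/3 = 1.000 m.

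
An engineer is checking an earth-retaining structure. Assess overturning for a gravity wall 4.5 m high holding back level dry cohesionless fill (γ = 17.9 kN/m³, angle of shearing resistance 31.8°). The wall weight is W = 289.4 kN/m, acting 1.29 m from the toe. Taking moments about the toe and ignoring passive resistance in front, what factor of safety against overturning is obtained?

4.43

K_a = tan²(45° − 31.8°/2) = 0.3098.
P_a = ½K_aγH² = 0.5×0.3098×17.9×4.5² = 56.15 kN/m, acting at H/3 = 1.500 m above the base.
Overturning moment M_o = P_a × H/3 = 56.15 × 1.500 = 84.22.
Resisting moment M_r = W × 1.29 = 289.4 × 1.29 = 373.3.
FS_overturning = M_r/M_o = 373.3/84.22 = 4.433.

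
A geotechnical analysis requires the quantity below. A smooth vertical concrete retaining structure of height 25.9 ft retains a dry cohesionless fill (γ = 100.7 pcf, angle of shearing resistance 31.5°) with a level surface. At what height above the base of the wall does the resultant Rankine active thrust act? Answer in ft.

K_a = 0.3136.
The pressure distribution is triangular, so the resultant acts at H/3 above the base = 25.9/3 = 8.633 ft.

8.63 ft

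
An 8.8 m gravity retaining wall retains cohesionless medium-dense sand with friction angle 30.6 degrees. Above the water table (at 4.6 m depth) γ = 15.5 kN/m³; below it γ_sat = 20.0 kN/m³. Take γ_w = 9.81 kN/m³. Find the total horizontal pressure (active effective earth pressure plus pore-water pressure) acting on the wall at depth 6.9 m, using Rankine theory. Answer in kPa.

K_a = (1 − sin φ)/(1 + sin φ) = 0.3253.
γ' = 20.0 − 9.81 = 10.19 kN/m³.
Effective vertical stress at 6.9 m: σ'_v = 15.5×4.6 + 10.19×2.30 = 94.74 kPa.
σ'_h = K_a σ'_v = 0.3253 × 94.74 = 30.82 kPa; u = γ_w × 2.30 = 22.56 kPa.
Total σ_h = 30.82 + 22.56 = 53.39 kPa.

53.4 kPa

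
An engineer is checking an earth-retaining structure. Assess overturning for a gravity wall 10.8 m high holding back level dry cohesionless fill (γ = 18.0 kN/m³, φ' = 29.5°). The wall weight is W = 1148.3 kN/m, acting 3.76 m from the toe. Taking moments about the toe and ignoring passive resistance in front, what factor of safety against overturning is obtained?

3.36

K_a = tan²(45° − 29.5°/2) = 0.3401.
P_a = ½K_aγH² = 0.5×0.3401×18.0×10.8² = 357.0 kN/m, acting at H/3 = 3.600 m above the base.
Overturning moment M_o = P_a × H/3 = 357.0 × 3.600 = 1285.
Resisting moment M_r = W × 3.76 = 1148.3 × 3.76 = 4318.
FS_overturning = M_r/M_o = 4318/1285 = 3.359.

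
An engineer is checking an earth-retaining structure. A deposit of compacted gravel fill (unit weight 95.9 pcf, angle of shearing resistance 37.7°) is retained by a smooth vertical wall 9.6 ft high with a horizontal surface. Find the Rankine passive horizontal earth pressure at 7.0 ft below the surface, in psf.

K_p = (1 + sin φ)/(1 − sin φ) = 4.148.
σ_h = K_p γ z = 4.148 × 95.9 × 7.0 = 2785 psf.

2780 psf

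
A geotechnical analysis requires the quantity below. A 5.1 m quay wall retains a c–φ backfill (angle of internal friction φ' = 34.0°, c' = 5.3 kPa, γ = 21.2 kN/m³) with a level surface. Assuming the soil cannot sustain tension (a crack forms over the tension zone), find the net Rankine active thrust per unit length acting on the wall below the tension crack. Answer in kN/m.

51.9 kN/m

K_a = 0.2827; √K_a = 0.5317.
Tension-crack depth z_c = 2c/(γ√K_a) = 2×5.3/(21.2×0.5317) = 0.9404 m.
σ_a at base = K_a γ H − 2c√K_a = 0.2827×21.2×5.1 − 2×5.3×0.5317 = 24.93 kPa.
P_a = ½ × 24.93 × (H − z_c) = 0.5×24.93×4.160 = 51.85 kN/m.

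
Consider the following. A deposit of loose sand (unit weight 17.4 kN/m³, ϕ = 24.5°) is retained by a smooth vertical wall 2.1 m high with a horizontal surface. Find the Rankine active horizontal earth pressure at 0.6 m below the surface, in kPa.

K_a = (1 − sin φ)/(1 + sin φ) = 0.4137.
σ_h = K_a γ z = 0.4137 × 17.4 × 0.6 = 4.319 kPa.

4.32 kPa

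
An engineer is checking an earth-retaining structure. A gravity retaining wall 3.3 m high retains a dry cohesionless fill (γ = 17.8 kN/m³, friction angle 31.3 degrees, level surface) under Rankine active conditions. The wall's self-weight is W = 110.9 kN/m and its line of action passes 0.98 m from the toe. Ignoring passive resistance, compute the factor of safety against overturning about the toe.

K_a = tan²(45° − 31.3°/2) = 0.3162.
P_a = ½K_aγH² = 0.5×0.3162×17.8×3.3² = 30.65 kN/m, acting at H/3 = 1.100 m above the base.
Overturning moment M_o = P_a × H/3 = 30.65 × 1.100 = 33.71.
Resisting moment M_r = W × 0.98 = 110.9 × 0.98 = 108.7.
FS_overturning = M_r/M_o = 108.7/33.71 = 3.224.

3.22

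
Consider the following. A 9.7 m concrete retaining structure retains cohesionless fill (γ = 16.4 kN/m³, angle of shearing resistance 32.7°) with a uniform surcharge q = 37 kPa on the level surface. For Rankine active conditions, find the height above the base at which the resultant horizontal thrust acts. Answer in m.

3.75 m

K_a = 0.2985.
Triangular part P₁ = ½K_aγH² = 230.3 at H/3 = 3.233 m; rectangular part P₂ = K_a q H = 107.1 at H/2 = 4.850 m.
ȳ = (P₁·3.233 + P₂·4.850)/(P₁+P₂) = 3.747 m.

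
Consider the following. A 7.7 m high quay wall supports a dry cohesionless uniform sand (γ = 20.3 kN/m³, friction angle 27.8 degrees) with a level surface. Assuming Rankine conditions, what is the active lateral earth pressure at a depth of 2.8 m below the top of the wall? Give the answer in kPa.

20.7 kPa

K_a = (1 − sin φ)/(1 + sin φ) = 0.3639.
σ_h = K_a γ z = 0.3639 × 20.3 × 2.8 = 20.68 kPa.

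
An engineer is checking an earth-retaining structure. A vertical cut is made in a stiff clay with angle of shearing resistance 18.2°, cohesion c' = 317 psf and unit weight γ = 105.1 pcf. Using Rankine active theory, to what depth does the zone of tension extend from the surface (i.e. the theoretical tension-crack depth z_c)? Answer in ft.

8.33 ft

K_a = tan²(45° − 18.2°/2) = 0.5240; √K_a = 0.7239.
The active pressure is zero where K_a γ z = 2c√K_a, so z_c = 2c/(γ√K_a) = 2×317/(105.1×0.7239) = 8.333 ft.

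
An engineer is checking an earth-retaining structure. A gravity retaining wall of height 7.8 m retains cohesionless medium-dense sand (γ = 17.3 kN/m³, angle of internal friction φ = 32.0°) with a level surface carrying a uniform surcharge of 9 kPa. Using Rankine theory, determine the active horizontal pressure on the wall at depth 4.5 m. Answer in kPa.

26.7 kPa

K_a = (1 − sin φ)/(1 + sin φ) = 0.3073.
σ_v = γz + q = 17.3 × 4.5 + 9 = 86.85 kPa.
σ_h = K_a σ_v = 0.3073 × 86.85 = 26.69 kPa.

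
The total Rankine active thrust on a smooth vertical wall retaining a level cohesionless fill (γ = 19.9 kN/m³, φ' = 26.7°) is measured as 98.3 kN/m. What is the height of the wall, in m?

5.10 m

K_a = 0.3800. P_a = ½ K_a γ H² ⇒ H = √(2P_a/(K_a γ)).
H = √(2×98.3/(0.3800×19.9)) = 5.099 m.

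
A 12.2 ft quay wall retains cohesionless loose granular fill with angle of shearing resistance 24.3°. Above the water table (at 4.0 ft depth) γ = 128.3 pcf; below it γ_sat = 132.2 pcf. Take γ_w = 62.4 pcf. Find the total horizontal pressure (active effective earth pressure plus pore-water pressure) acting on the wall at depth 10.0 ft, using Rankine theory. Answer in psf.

763 psf

K_a = (1 − sin φ)/(1 + sin φ) = 0.4169.
γ' = 132.2 − 62.4 = 69.80 pcf.
Effective vertical stress at 10.0 ft: σ'_v = 128.3×4.0 + 69.80×6.00 = 932.0 psf.
σ'_h = K_a σ'_v = 0.4169 × 932.0 = 388.6 psf; u = γ_w × 6.00 = 374.4 psf.
Total σ_h = 388.6 + 374.4 = 763.0 psf.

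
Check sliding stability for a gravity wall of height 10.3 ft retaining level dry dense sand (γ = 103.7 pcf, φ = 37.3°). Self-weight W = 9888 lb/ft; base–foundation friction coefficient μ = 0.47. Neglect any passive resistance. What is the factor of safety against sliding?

K_a = tan²(45° − 37.3°/2) = 0.2453.
P_a = ½K_aγH² = 0.5×0.2453×103.7×10.3² = 1350 lb/ft, acting at H/3 = 3.433 ft above the base.
FS_sliding = μW / P_a = 0.47×9888 / 1350 = 3.444.

3.44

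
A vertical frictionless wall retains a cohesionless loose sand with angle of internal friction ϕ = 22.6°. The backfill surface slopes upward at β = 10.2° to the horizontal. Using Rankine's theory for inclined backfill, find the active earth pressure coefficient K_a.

K_a = cos β · (cos β − √(cos²β − cos²φ)) / (cos β + √(cos²β − cos²φ)).
cos β = 0.9842, cos φ = 0.9232, √(cos²β − cos²φ) = 0.3411.
K_a = 0.9842 × (0.9842 − 0.3411)/(0.9842 + 0.3411) = 0.4776.

0.478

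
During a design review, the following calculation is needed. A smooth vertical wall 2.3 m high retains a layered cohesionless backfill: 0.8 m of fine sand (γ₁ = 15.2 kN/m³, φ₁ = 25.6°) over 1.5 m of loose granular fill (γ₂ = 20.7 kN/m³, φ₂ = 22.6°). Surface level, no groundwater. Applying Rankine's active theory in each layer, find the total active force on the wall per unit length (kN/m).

20.4 kN/m

K_a1 = tan²(45°−25.6°/2) = 0.3966; K_a2 = tan²(45°−22.6°/2) = 0.4448.
Layer 1: σ at base = K_a1 γ₁ h₁ = 4.822 kPa; P₁ = ½×4.822×0.8 = 1.929.
Layer 2: σ_v at top = γ₁h₁ = 12.16; σ_h top = K_a2×12.16 = 5.409; σ_h base = K_a2×(12.16+20.7×1.5) = 19.22.
P₂ = ½(5.409+19.22)×1.5 = 18.47. Total P_a = 1.929+18.47 = 20.40 kN/m.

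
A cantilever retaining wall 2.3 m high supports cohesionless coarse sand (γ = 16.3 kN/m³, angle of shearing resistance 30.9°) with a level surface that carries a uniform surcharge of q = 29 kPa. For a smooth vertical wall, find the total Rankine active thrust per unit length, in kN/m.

35.3 kN/m

K_a = tan²(45° − φ/2) = 0.3214.
Soil triangle: ½ K_a γ H² = 0.5×0.3214×16.3×2.3² = 13.86 kN/m.
Surcharge rectangle: K_a q H = 0.3214×29×2.3 = 21.44 kN/m.
Total = 13.86 + 21.44 = 35.29 kN/m.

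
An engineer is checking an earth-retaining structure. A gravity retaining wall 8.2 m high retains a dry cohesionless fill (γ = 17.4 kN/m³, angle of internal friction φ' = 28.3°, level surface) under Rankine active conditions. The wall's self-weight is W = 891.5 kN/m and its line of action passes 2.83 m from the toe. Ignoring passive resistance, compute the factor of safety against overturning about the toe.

K_a = tan²(45° − 28.3°/2) = 0.3568.
P_a = ½K_aγH² = 0.5×0.3568×17.4×8.2² = 208.7 kN/m, acting at H/3 = 2.733 m above the base.
Overturning moment M_o = P_a × H/3 = 208.7 × 2.733 = 570.5.
Resisting moment M_r = W × 2.83 = 891.5 × 2.83 = 2523.
FS_overturning = M_r/M_o = 2523/570.5 = 4.423.

4.42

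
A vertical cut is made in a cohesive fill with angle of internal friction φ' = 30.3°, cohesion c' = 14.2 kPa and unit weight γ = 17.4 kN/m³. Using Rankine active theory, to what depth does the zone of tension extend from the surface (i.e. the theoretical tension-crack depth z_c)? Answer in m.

2.84 m

K_a = tan²(45° − 30.3°/2) = 0.3293; √K_a = 0.5739.
The active pressure is zero where K_a γ z = 2c√K_a, so z_c = 2c/(γ√K_a) = 2×14.2/(17.4×0.5739) = 2.844 m.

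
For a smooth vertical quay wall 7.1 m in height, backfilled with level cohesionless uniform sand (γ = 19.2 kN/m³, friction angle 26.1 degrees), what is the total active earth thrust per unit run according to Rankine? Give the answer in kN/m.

K_a = tan²(45° − φ/2) = 0.3889.
P_a = ½ K_a γ H² = 0.5 × 0.3889 × 19.2 × 7.1² = 188.2 kN/m.

188 kN/m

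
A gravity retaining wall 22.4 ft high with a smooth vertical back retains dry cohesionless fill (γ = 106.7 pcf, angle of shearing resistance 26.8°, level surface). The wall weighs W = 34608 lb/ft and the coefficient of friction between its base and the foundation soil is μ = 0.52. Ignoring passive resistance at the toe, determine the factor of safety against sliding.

1.78

K_a = tan²(45° − 26.8°/2) = 0.3785.
P_a = ½K_aγH² = 0.5×0.3785×106.7×22.4² = 10130 lb/ft, acting at H/3 = 7.467 ft above the base.
FS_sliding = μW / P_a = 0.52×34608 / 10130 = 1.776.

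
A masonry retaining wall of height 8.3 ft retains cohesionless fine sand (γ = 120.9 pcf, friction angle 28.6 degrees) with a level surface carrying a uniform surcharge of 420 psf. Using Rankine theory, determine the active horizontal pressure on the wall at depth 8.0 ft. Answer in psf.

489 psf

K_a = (1 − sin φ)/(1 + sin φ) = 0.3525.
σ_v = γz + q = 120.9 × 8.0 + 420 = 1387 psf.
σ_h = K_a σ_v = 0.3525 × 1387 = 489.1 psf.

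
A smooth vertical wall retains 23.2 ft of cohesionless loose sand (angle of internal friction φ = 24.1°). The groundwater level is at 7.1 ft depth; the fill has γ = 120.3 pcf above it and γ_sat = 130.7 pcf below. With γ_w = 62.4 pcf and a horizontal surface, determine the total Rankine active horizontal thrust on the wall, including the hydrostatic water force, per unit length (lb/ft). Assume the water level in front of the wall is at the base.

K_a = tan²(45° − φ/2) = 0.4201.
γ' = 130.7 − 62.4 = 68.30 pcf. Depth below WT = 16.1 ft.
σ'_h at WT = K_a γ d_w = 358.8 psf; at base = 358.8 + K_a γ' × 16.1 = 820.8 psf.
P₁ (0–7.1 ft) = ½×358.8×7.1 = 1274. P₂ (7.1–23.2 ft) = ½(358.8+820.8)×16.1 = 9496.
P_w = ½ γ_w h₂² = 0.5×62.4×16.1² = 8087. Total = 1274+9496+8087 = 18860 lb/ft.

18900 lb/ft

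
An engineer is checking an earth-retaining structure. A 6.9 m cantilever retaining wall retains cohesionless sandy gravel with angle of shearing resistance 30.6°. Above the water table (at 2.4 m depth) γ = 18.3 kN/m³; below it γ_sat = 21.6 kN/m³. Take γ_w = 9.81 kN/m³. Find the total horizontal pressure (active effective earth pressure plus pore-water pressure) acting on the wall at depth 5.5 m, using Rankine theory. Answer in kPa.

56.6 kPa

K_a = (1 − sin φ)/(1 + sin φ) = 0.3253.
γ' = 21.6 − 9.81 = 11.79 kN/m³.
Effective vertical stress at 5.5 m: σ'_v = 18.3×2.4 + 11.79×3.10 = 80.47 kPa.
σ'_h = K_a σ'_v = 0.3253 × 80.47 = 26.18 kPa; u = γ_w × 3.10 = 30.41 kPa.
Total σ_h = 26.18 + 30.41 = 56.59 kPa.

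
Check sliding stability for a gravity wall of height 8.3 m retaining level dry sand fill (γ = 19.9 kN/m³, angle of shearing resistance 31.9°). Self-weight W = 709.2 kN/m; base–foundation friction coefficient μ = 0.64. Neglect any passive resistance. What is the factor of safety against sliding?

2.15

K_a = tan²(45° − 31.9°/2) = 0.3085.
P_a = ½K_aγH² = 0.5×0.3085×19.9×8.3² = 211.5 kN/m, acting at H/3 = 2.767 m above the base.
FS_sliding = μW / P_a = 0.64×709.2 / 211.5 = 2.146.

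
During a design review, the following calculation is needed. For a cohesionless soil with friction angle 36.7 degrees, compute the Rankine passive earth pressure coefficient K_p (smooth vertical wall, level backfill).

3.97

K_p = (1 + sin φ)/(1 − sin φ) = tan²(45° + 36.7°/2) = 3.970.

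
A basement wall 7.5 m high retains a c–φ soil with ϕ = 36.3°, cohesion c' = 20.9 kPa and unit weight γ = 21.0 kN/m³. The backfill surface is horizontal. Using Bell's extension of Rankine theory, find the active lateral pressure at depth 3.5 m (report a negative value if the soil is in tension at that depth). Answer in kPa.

-2.32 kPa

K_a = (1 − sin φ)/(1 + sin φ) = 0.2563.
σ_a = K_a γ z − 2c√K_a = 0.2563×21.0×3.5 − 2×20.9×0.5062 = -2.325 kPa.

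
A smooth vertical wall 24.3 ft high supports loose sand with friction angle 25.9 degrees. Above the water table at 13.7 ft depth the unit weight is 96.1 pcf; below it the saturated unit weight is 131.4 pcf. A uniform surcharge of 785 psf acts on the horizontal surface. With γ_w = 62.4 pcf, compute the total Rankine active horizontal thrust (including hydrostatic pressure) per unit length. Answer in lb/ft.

K_a = tan²(45° − φ/2) = 0.3920.
γ' = 131.4 − 62.4 = 69.00 pcf. h₂ = H − d_w = 10.6 ft.
σ'_h: at surface K_a·q = 307.7; at WT K_a(q+γd_w) = 823.8; at base K_a(q+γd_w+γ'h₂) = 1110 psf.
P₁ = ½(307.7+823.8)×13.7 = 7751; P₂ = ½(823.8+1110)×10.6 = 10250; P_w = ½γ_w h₂² = 3506.
Total = 7751+10250+3506 = 21510 lb/ft.

21500 lb/ft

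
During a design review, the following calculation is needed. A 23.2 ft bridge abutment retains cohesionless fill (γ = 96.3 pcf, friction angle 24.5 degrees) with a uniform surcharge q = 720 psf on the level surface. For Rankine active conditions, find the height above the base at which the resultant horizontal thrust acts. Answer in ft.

9.25 ft

K_a = 0.4137.
Triangular part P₁ = ½K_aγH² = 10720 at H/3 = 7.733 ft; rectangular part P₂ = K_a q H = 6911 at H/2 = 11.60 ft.
ȳ = (P₁·7.733 + P₂·11.60)/(P₁+P₂) = 9.249 ft.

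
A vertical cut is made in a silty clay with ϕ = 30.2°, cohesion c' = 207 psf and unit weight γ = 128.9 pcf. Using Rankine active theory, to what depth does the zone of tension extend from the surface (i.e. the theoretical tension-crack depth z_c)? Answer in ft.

5.59 ft

K_a = tan²(45° − 30.2°/2) = 0.3307; √K_a = 0.5750.
The active pressure is zero where K_a γ z = 2c√K_a, so z_c = 2c/(γ√K_a) = 2×207/(128.9×0.5750) = 5.585 ft.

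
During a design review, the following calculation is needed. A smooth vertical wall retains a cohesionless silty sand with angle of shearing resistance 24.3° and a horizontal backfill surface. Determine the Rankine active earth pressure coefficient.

0.417

K_a = tan²(45° − φ/2) = tan²(32.85°) = 0.4169.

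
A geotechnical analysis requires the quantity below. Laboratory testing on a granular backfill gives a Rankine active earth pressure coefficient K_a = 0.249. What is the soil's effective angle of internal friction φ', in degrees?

K_a = tan²(45° − φ/2) ⇒ 45° − φ/2 = arctan(√0.249) = 26.52°.
φ = 2(45° − 26.52°) = 36.96°.

37.0°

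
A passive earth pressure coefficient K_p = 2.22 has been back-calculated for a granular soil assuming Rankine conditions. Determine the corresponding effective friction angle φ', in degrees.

22.3°

K_p = (1+sin φ)/(1−sin φ) ⇒ sin φ = (K_p − 1)/(K_p + 1) = 0.3789.
φ = arcsin(0.3789) = 22.26°.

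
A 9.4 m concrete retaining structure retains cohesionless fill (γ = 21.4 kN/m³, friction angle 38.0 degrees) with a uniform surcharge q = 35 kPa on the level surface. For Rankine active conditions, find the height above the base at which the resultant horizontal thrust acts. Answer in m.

3.54 m

K_a = 0.2379.
Triangular part P₁ = ½K_aγH² = 224.9 at H/3 = 3.133 m; rectangular part P₂ = K_a q H = 78.26 at H/2 = 4.700 m.
ȳ = (P₁·3.133 + P₂·4.700)/(P₁+P₂) = 3.538 m.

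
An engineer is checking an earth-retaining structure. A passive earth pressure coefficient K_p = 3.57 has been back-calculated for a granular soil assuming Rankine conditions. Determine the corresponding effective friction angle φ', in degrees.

K_p = (1+sin φ)/(1−sin φ) ⇒ sin φ = (K_p − 1)/(K_p + 1) = 0.5624.
φ = arcsin(0.5624) = 34.22°.

34.2°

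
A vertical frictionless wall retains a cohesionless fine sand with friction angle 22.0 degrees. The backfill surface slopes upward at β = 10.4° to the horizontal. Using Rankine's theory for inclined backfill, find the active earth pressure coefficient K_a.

K_a = cos β · (cos β − √(cos²β − cos²φ)) / (cos β + √(cos²β − cos²φ)).
cos β = 0.9836, cos φ = 0.9272, √(cos²β − cos²φ) = 0.3282.
K_a = 0.9836 × (0.9836 − 0.3282)/(0.9836 + 0.3282) = 0.4914.

0.491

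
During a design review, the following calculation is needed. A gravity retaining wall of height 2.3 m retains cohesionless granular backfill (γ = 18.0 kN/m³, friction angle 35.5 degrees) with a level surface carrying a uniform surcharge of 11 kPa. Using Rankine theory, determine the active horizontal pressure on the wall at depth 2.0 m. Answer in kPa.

12.5 kPa

K_a = (1 − sin φ)/(1 + sin φ) = 0.2653.
σ_v = γz + q = 18.0 × 2.0 + 11 = 47.00 kPa.
σ_h = K_a σ_v = 0.2653 × 47.00 = 12.47 kPa.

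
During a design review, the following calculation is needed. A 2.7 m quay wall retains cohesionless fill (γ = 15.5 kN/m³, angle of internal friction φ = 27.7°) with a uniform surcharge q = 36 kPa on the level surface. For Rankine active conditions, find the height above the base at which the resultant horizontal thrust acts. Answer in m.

K_a = 0.3653.
Triangular part P₁ = ½K_aγH² = 20.64 at H/3 = 0.9000 m; rectangular part P₂ = K_a q H = 35.51 at H/2 = 1.350 m.
ȳ = (P₁·0.9000 + P₂·1.350)/(P₁+P₂) = 1.185 m.

1.18 m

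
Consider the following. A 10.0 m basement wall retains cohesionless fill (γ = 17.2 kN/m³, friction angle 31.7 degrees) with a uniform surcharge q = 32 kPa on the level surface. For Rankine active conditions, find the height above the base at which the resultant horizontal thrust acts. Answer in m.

K_a = 0.3111.
Triangular part P₁ = ½K_aγH² = 267.5 at H/3 = 3.333 m; rectangular part P₂ = K_a q H = 99.54 at H/2 = 5.000 m.
ȳ = (P₁·3.333 + P₂·5.000)/(P₁+P₂) = 3.785 m.

3.79 m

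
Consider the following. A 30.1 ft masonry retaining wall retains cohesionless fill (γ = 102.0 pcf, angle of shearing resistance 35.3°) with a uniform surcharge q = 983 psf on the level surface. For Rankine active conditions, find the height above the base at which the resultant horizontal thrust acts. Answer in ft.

12.0 ft

K_a = 0.2675.
Triangular part P₁ = ½K_aγH² = 12360 at H/3 = 10.03 ft; rectangular part P₂ = K_a q H = 7916 at H/2 = 15.05 ft.
ȳ = (P₁·10.03 + P₂·15.05)/(P₁+P₂) = 11.99 ft.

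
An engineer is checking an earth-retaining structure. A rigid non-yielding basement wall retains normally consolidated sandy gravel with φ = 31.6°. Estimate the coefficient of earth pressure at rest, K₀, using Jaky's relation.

K₀ = 1 − sin φ' = 1 − sin 31.6° = 0.4760.

0.476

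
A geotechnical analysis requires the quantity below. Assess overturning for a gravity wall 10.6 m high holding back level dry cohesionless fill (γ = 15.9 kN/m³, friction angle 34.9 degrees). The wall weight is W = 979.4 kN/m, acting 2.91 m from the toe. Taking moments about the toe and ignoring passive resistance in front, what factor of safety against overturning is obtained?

3.32

K_a = tan²(45° − 34.9°/2) = 0.2721.
P_a = ½K_aγH² = 0.5×0.2721×15.9×10.6² = 243.1 kN/m, acting at H/3 = 3.533 m above the base.
Overturning moment M_o = P_a × H/3 = 243.1 × 3.533 = 858.9.
Resisting moment M_r = W × 2.91 = 979.4 × 2.91 = 2850.
FS_overturning = M_r/M_o = 2850/858.9 = 3.318.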